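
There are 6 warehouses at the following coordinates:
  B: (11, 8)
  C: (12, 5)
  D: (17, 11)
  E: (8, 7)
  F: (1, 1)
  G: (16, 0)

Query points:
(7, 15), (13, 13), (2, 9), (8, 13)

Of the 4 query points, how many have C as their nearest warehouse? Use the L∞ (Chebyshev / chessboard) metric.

(7, 15) — d to each: B:7, C:10, D:10, E:8, F:14, G:15 → nearest is B
(13, 13) — d to each: B:5, C:8, D:4, E:6, F:12, G:13 → nearest is D
(2, 9) — d to each: B:9, C:10, D:15, E:6, F:8, G:14 → nearest is E
(8, 13) — d to each: B:5, C:8, D:9, E:6, F:12, G:13 → nearest is B
0 of the 4 points have C as nearest.

0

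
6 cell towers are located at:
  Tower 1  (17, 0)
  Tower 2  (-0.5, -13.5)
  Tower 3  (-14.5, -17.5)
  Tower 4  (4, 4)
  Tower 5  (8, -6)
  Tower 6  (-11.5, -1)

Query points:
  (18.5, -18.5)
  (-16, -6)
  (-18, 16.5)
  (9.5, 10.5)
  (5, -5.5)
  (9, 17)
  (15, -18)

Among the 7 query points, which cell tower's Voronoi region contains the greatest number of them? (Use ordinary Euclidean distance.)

(18.5, -18.5) — d² to each: Tower 1:344.5, Tower 2:386, Tower 3:1090, Tower 4:716.5, Tower 5:266.5, Tower 6:1206.25 → nearest is Tower 5
(-16, -6) — d² to each: Tower 1:1125, Tower 2:296.5, Tower 3:134.5, Tower 4:500, Tower 5:576, Tower 6:45.25 → nearest is Tower 6
(-18, 16.5) — d² to each: Tower 1:1497.25, Tower 2:1206.25, Tower 3:1168.25, Tower 4:640.25, Tower 5:1182.25, Tower 6:348.5 → nearest is Tower 6
(9.5, 10.5) — d² to each: Tower 1:166.5, Tower 2:676, Tower 3:1360, Tower 4:72.5, Tower 5:274.5, Tower 6:573.25 → nearest is Tower 4
(5, -5.5) — d² to each: Tower 1:174.25, Tower 2:94.25, Tower 3:524.25, Tower 4:91.25, Tower 5:9.25, Tower 6:292.5 → nearest is Tower 5
(9, 17) — d² to each: Tower 1:353, Tower 2:1020.5, Tower 3:1742.5, Tower 4:194, Tower 5:530, Tower 6:744.25 → nearest is Tower 4
(15, -18) — d² to each: Tower 1:328, Tower 2:260.5, Tower 3:870.5, Tower 4:605, Tower 5:193, Tower 6:991.25 → nearest is Tower 5
Tally — Tower 4:2, Tower 5:3, Tower 6:2. Tower 5 captures the most (3).

Tower 5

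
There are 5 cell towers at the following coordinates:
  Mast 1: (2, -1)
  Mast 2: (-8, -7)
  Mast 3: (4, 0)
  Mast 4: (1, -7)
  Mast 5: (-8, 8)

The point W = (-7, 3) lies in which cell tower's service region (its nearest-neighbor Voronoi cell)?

Mast 5

Since √ is increasing, it suffices to compare squared distances:
d²(W, Mast 1) = (-7−2)² + (3−(-1))² = 81 + 16 = 97
d²(W, Mast 2) = (-7−(-8))² + (3−(-7))² = 1 + 100 = 101
d²(W, Mast 3) = (-7−4)² + (3−0)² = 121 + 9 = 130
d²(W, Mast 4) = (-7−1)² + (3−(-7))² = 64 + 100 = 164
d²(W, Mast 5) = (-7−(-8))² + (3−8)² = 1 + 25 = 26
The smallest is to Mast 5, so W lies in the Voronoi region of Mast 5.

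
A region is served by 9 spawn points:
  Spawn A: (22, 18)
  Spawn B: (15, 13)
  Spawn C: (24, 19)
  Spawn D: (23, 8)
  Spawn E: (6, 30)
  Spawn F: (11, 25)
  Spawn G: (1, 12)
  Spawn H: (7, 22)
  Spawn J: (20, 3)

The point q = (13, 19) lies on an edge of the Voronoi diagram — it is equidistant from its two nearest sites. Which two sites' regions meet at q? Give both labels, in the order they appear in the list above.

Spawn B and Spawn F

Squared distances from q to each site:
d²(q, Spawn A) = (13−22)² + (19−18)² = 81 + 1 = 82
d²(q, Spawn B) = (13−15)² + (19−13)² = 4 + 36 = 40
d²(q, Spawn C) = (13−24)² + (19−19)² = 121 + 0 = 121
d²(q, Spawn D) = (13−23)² + (19−8)² = 100 + 121 = 221
d²(q, Spawn E) = (13−6)² + (19−30)² = 49 + 121 = 170
d²(q, Spawn F) = (13−11)² + (19−25)² = 4 + 36 = 40
d²(q, Spawn G) = (13−1)² + (19−12)² = 144 + 49 = 193
d²(q, Spawn H) = (13−7)² + (19−22)² = 36 + 9 = 45
d²(q, Spawn J) = (13−20)² + (19−3)² = 49 + 256 = 305
q is equidistant from Spawn B and Spawn F (both at squared distance 40), and every other site is strictly farther — so q lies on the Spawn B–Spawn F Voronoi edge.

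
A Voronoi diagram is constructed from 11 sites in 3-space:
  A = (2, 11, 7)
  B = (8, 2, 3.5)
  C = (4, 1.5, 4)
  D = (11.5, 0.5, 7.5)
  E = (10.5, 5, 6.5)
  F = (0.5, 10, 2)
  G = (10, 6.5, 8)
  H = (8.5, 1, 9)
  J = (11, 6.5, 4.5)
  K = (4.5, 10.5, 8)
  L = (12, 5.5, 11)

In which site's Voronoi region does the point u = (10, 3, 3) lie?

B

Squared Euclidean distances:
|uA|² = 64 + 64 + 16 = 144
|uB|² = 4 + 1 + 0.25 = 5.25
|uC|² = 36 + 2.25 + 1 = 39.25
|uD|² = 2.25 + 6.25 + 20.25 = 28.75
|uE|² = 0.25 + 4 + 12.25 = 16.5
|uF|² = 90.25 + 49 + 1 = 140.25
|uG|² = 0 + 12.25 + 25 = 37.25
|uH|² = 2.25 + 4 + 36 = 42.25
|uJ|² = 1 + 12.25 + 2.25 = 15.5
|uK|² = 30.25 + 56.25 + 25 = 111.5
|uL|² = 4 + 6.25 + 64 = 74.25
The smallest is to B, so u lies in the Voronoi region of B.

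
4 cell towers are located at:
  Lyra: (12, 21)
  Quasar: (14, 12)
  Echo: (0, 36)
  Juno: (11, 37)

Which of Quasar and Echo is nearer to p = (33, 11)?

Quasar

Compare squared distances:
d²(p, Quasar) = (33−14)² + (11−12)² = 361 + 1 = 362
d²(p, Echo) = (33−0)² + (11−36)² = 1089 + 625 = 1714
362 < 1714, so Quasar is closer.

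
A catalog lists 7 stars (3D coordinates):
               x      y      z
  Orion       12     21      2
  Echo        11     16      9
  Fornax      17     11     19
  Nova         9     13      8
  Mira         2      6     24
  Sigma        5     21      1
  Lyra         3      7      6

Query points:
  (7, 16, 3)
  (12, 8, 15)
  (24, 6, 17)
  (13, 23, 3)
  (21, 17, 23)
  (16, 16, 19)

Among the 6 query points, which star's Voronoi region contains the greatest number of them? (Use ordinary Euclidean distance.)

(7, 16, 3) — d² to each: Orion:51, Echo:52, Fornax:381, Nova:38, Mira:566, Sigma:33, Lyra:106 → nearest is Sigma
(12, 8, 15) — d² to each: Orion:338, Echo:101, Fornax:50, Nova:83, Mira:185, Sigma:414, Lyra:163 → nearest is Fornax
(24, 6, 17) — d² to each: Orion:594, Echo:333, Fornax:78, Nova:355, Mira:533, Sigma:842, Lyra:563 → nearest is Fornax
(13, 23, 3) — d² to each: Orion:6, Echo:89, Fornax:416, Nova:141, Mira:851, Sigma:72, Lyra:365 → nearest is Orion
(21, 17, 23) — d² to each: Orion:538, Echo:297, Fornax:68, Nova:385, Mira:483, Sigma:756, Lyra:713 → nearest is Fornax
(16, 16, 19) — d² to each: Orion:330, Echo:125, Fornax:26, Nova:179, Mira:321, Sigma:470, Lyra:419 → nearest is Fornax
Tally — Orion:1, Fornax:4, Sigma:1. Fornax captures the most (4).

Fornax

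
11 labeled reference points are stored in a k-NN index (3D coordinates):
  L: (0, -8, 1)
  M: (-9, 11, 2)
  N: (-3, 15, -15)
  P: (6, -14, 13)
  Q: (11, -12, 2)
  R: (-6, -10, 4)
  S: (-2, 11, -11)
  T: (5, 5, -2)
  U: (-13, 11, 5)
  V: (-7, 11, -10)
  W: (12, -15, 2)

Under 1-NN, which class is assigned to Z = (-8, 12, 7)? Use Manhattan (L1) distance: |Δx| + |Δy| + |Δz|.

M

d(Z,L) = 8 + 20 + 6 = 34
d(Z,M) = 1 + 1 + 5 = 7
d(Z,N) = 5 + 3 + 22 = 30
d(Z,P) = 14 + 26 + 6 = 46
d(Z,Q) = 19 + 24 + 5 = 48
d(Z,R) = 2 + 22 + 3 = 27
d(Z,S) = 6 + 1 + 18 = 25
d(Z,T) = 13 + 7 + 9 = 29
d(Z,U) = 5 + 1 + 2 = 8
d(Z,V) = 1 + 1 + 17 = 19
d(Z,W) = 20 + 27 + 5 = 52
Minimum is at M.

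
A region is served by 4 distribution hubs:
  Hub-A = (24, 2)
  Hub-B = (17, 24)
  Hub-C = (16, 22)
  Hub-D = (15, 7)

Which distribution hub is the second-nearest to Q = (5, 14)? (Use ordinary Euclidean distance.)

Compare squared distances (the ordering matches that of the actual distances):
d²(Q, Hub-A) = (5−24)² + (14−2)² = 361 + 144 = 505
d²(Q, Hub-B) = (5−17)² + (14−24)² = 144 + 100 = 244
d²(Q, Hub-C) = (5−16)² + (14−22)² = 121 + 64 = 185
d²(Q, Hub-D) = (5−15)² + (14−7)² = 100 + 49 = 149
Sorted ascending: Hub-D, Hub-C, Hub-B, … — the second-nearest is Hub-C.

Hub-C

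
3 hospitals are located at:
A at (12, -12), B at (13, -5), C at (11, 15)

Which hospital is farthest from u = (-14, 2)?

Since √ is increasing, it suffices to compare squared distances:
|uA|² = (-14−12)² + (2−(-12))² = 676 + 196 = 872
|uB|² = (-14−13)² + (2−(-5))² = 729 + 49 = 778
|uC|² = (-14−11)² + (2−15)² = 625 + 169 = 794
The largest is to A.

A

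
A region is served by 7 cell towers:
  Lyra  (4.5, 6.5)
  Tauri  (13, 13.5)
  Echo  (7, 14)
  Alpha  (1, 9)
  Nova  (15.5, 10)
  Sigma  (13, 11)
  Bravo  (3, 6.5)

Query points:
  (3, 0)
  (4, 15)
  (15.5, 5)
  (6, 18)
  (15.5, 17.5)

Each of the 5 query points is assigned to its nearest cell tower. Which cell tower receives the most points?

(3, 0) — d² to each: Lyra:44.5, Tauri:282.25, Echo:212, Alpha:85, Nova:256.25, Sigma:221, Bravo:42.25 → nearest is Bravo
(4, 15) — d² to each: Lyra:72.5, Tauri:83.25, Echo:10, Alpha:45, Nova:157.25, Sigma:97, Bravo:73.25 → nearest is Echo
(15.5, 5) — d² to each: Lyra:123.25, Tauri:78.5, Echo:153.25, Alpha:226.25, Nova:25, Sigma:42.25, Bravo:158.5 → nearest is Nova
(6, 18) — d² to each: Lyra:134.5, Tauri:69.25, Echo:17, Alpha:106, Nova:154.25, Sigma:98, Bravo:141.25 → nearest is Echo
(15.5, 17.5) — d² to each: Lyra:242, Tauri:22.25, Echo:84.5, Alpha:282.5, Nova:56.25, Sigma:48.5, Bravo:277.25 → nearest is Tauri
Tally — Tauri:1, Echo:2, Nova:1, Bravo:1. Echo captures the most (2).

Echo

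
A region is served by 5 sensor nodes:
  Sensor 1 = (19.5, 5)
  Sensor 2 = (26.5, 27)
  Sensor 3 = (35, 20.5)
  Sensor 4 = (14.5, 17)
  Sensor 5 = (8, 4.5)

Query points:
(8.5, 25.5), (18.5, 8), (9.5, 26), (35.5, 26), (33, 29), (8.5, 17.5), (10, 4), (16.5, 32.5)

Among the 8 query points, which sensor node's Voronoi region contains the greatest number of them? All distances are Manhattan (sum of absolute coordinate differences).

(8.5, 25.5) — d to each: Sensor 1:31.5, Sensor 2:19.5, Sensor 3:31.5, Sensor 4:14.5, Sensor 5:21.5 → nearest is Sensor 4
(18.5, 8) — d to each: Sensor 1:4, Sensor 2:27, Sensor 3:29, Sensor 4:13, Sensor 5:14 → nearest is Sensor 1
(9.5, 26) — d to each: Sensor 1:31, Sensor 2:18, Sensor 3:31, Sensor 4:14, Sensor 5:23 → nearest is Sensor 4
(35.5, 26) — d to each: Sensor 1:37, Sensor 2:10, Sensor 3:6, Sensor 4:30, Sensor 5:49 → nearest is Sensor 3
(33, 29) — d to each: Sensor 1:37.5, Sensor 2:8.5, Sensor 3:10.5, Sensor 4:30.5, Sensor 5:49.5 → nearest is Sensor 2
(8.5, 17.5) — d to each: Sensor 1:23.5, Sensor 2:27.5, Sensor 3:29.5, Sensor 4:6.5, Sensor 5:13.5 → nearest is Sensor 4
(10, 4) — d to each: Sensor 1:10.5, Sensor 2:39.5, Sensor 3:41.5, Sensor 4:17.5, Sensor 5:2.5 → nearest is Sensor 5
(16.5, 32.5) — d to each: Sensor 1:30.5, Sensor 2:15.5, Sensor 3:30.5, Sensor 4:17.5, Sensor 5:36.5 → nearest is Sensor 2
Tally — Sensor 1:1, Sensor 2:2, Sensor 3:1, Sensor 4:3, Sensor 5:1. Sensor 4 captures the most (3).

Sensor 4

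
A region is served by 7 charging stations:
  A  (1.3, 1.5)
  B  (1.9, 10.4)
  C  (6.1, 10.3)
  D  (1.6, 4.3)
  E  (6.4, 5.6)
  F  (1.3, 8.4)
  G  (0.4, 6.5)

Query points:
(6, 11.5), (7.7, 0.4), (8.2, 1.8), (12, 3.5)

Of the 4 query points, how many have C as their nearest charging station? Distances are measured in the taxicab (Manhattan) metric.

1

(6, 11.5) — d to each: A:14.7, B:5.2, C:1.3, D:11.6, E:6.3, F:7.8, G:10.6 → nearest is C
(7.7, 0.4) — d to each: A:7.5, B:15.8, C:11.5, D:10, E:6.5, F:14.4, G:13.4 → nearest is E
(8.2, 1.8) — d to each: A:7.2, B:14.9, C:10.6, D:9.1, E:5.6, F:13.5, G:12.5 → nearest is E
(12, 3.5) — d to each: A:12.7, B:17, C:12.7, D:11.2, E:7.7, F:15.6, G:14.6 → nearest is E
1 of the 4 points has C as nearest.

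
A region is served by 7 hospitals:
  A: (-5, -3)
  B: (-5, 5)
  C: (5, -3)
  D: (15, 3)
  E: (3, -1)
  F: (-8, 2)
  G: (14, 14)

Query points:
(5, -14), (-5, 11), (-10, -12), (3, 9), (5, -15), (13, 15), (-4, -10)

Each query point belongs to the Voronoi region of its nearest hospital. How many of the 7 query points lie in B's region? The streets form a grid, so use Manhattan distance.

1

(5, -14) — d to each: A:21, B:29, C:11, D:27, E:15, F:29, G:37 → nearest is C
(-5, 11) — d to each: A:14, B:6, C:24, D:28, E:20, F:12, G:22 → nearest is B
(-10, -12) — d to each: A:14, B:22, C:24, D:40, E:24, F:16, G:50 → nearest is A
(3, 9) — d to each: A:20, B:12, C:14, D:18, E:10, F:18, G:16 → nearest is E
(5, -15) — d to each: A:22, B:30, C:12, D:28, E:16, F:30, G:38 → nearest is C
(13, 15) — d to each: A:36, B:28, C:26, D:14, E:26, F:34, G:2 → nearest is G
(-4, -10) — d to each: A:8, B:16, C:16, D:32, E:16, F:16, G:42 → nearest is A
1 of the 7 points has B as nearest.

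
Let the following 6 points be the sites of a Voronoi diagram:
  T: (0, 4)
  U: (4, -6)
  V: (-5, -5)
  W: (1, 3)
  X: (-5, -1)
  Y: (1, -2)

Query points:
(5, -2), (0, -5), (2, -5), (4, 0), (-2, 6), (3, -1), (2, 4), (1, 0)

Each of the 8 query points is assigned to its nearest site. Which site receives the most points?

(5, -2) — d² to each: T:61, U:17, V:109, W:41, X:101, Y:16 → nearest is Y
(0, -5) — d² to each: T:81, U:17, V:25, W:65, X:41, Y:10 → nearest is Y
(2, -5) — d² to each: T:85, U:5, V:49, W:65, X:65, Y:10 → nearest is U
(4, 0) — d² to each: T:32, U:36, V:106, W:18, X:82, Y:13 → nearest is Y
(-2, 6) — d² to each: T:8, U:180, V:130, W:18, X:58, Y:73 → nearest is T
(3, -1) — d² to each: T:34, U:26, V:80, W:20, X:64, Y:5 → nearest is Y
(2, 4) — d² to each: T:4, U:104, V:130, W:2, X:74, Y:37 → nearest is W
(1, 0) — d² to each: T:17, U:45, V:61, W:9, X:37, Y:4 → nearest is Y
Tally — T:1, U:1, W:1, Y:5. Y captures the most (5).

Y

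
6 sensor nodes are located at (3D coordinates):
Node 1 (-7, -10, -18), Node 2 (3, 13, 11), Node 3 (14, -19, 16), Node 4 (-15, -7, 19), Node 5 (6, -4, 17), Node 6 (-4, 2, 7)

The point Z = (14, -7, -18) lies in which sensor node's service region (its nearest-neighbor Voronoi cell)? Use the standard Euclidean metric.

Node 1

Squared Euclidean distances:
d²(Z, Node 1) = (14−(-7))² + (-7−(-10))² + (-18−(-18))² = 441 + 9 + 0 = 450
d²(Z, Node 2) = (14−3)² + (-7−13)² + (-18−11)² = 121 + 400 + 841 = 1362
d²(Z, Node 3) = (14−14)² + (-7−(-19))² + (-18−16)² = 0 + 144 + 1156 = 1300
d²(Z, Node 4) = (14−(-15))² + (-7−(-7))² + (-18−19)² = 841 + 0 + 1369 = 2210
d²(Z, Node 5) = (14−6)² + (-7−(-4))² + (-18−17)² = 64 + 9 + 1225 = 1298
d²(Z, Node 6) = (14−(-4))² + (-7−2)² + (-18−7)² = 324 + 81 + 625 = 1030
The smallest is to Node 1, so Z lies in the Voronoi region of Node 1.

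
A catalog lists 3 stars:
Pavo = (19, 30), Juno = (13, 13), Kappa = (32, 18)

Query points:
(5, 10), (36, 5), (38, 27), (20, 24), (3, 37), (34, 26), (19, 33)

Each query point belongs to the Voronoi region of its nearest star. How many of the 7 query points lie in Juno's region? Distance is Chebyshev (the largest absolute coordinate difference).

1

(5, 10) — d to each: Pavo:20, Juno:8, Kappa:27 → nearest is Juno
(36, 5) — d to each: Pavo:25, Juno:23, Kappa:13 → nearest is Kappa
(38, 27) — d to each: Pavo:19, Juno:25, Kappa:9 → nearest is Kappa
(20, 24) — d to each: Pavo:6, Juno:11, Kappa:12 → nearest is Pavo
(3, 37) — d to each: Pavo:16, Juno:24, Kappa:29 → nearest is Pavo
(34, 26) — d to each: Pavo:15, Juno:21, Kappa:8 → nearest is Kappa
(19, 33) — d to each: Pavo:3, Juno:20, Kappa:15 → nearest is Pavo
1 of the 7 points has Juno as nearest.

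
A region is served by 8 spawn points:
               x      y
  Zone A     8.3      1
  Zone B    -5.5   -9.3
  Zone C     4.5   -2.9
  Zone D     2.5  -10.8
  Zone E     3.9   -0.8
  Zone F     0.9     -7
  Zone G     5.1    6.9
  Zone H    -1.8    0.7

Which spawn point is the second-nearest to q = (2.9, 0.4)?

Zone C

Since √ is increasing, it suffices to compare squared distances:
d²(q, Zone A) = (2.9−8.3)² + (0.4−1)² = 29.16 + 0.36 = 29.52
d²(q, Zone B) = (2.9−(-5.5))² + (0.4−(-9.3))² = 70.56 + 94.09 = 164.65
d²(q, Zone C) = (2.9−4.5)² + (0.4−(-2.9))² = 2.56 + 10.89 = 13.45
d²(q, Zone D) = (2.9−2.5)² + (0.4−(-10.8))² = 0.16 + 125.44 = 125.6
d²(q, Zone E) = (2.9−3.9)² + (0.4−(-0.8))² = 1 + 1.44 = 2.44
d²(q, Zone F) = (2.9−0.9)² + (0.4−(-7))² = 4 + 54.76 = 58.76
d²(q, Zone G) = (2.9−5.1)² + (0.4−6.9)² = 4.84 + 42.25 = 47.09
d²(q, Zone H) = (2.9−(-1.8))² + (0.4−0.7)² = 22.09 + 0.09 = 22.18
Sorted ascending: Zone E, Zone C, Zone H, … — the second-nearest is Zone C.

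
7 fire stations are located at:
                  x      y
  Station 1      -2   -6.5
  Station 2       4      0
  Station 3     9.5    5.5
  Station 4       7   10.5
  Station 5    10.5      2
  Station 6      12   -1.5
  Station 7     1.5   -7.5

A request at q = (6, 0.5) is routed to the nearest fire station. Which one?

Station 2

Squared Euclidean distances:
d²(q, Station 1) = (6−(-2))² + (0.5−(-6.5))² = 64 + 49 = 113
d²(q, Station 2) = (6−4)² + (0.5−0)² = 4 + 0.25 = 4.25
d²(q, Station 3) = (6−9.5)² + (0.5−5.5)² = 12.25 + 25 = 37.25
d²(q, Station 4) = (6−7)² + (0.5−10.5)² = 1 + 100 = 101
d²(q, Station 5) = (6−10.5)² + (0.5−2)² = 20.25 + 2.25 = 22.5
d²(q, Station 6) = (6−12)² + (0.5−(-1.5))² = 36 + 4 = 40
d²(q, Station 7) = (6−1.5)² + (0.5−(-7.5))² = 20.25 + 64 = 84.25
The smallest is to Station 2, so q lies in the Voronoi region of Station 2.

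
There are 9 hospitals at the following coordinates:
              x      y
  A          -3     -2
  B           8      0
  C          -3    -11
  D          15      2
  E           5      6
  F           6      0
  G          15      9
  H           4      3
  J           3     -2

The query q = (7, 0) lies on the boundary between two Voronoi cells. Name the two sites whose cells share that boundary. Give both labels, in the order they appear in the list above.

Squared distances from q to each site:
|qA|² = 100 + 4 = 104
|qB|² = 1 + 0 = 1
|qC|² = 100 + 121 = 221
|qD|² = 64 + 4 = 68
|qE|² = 4 + 36 = 40
|qF|² = 1 + 0 = 1
|qG|² = 64 + 81 = 145
|qH|² = 9 + 9 = 18
|qJ|² = 16 + 4 = 20
q is equidistant from B and F (both at squared distance 1), and every other site is strictly farther — so q lies on the B–F Voronoi edge.

B and F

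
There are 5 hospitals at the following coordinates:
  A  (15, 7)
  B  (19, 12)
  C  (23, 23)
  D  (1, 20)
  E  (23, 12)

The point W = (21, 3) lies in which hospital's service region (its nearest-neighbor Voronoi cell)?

A

Since √ is increasing, it suffices to compare squared distances:
|WA|² = 36 + 16 = 52
|WB|² = 4 + 81 = 85
|WC|² = 4 + 400 = 404
|WD|² = 400 + 289 = 689
|WE|² = 4 + 81 = 85
A is nearest.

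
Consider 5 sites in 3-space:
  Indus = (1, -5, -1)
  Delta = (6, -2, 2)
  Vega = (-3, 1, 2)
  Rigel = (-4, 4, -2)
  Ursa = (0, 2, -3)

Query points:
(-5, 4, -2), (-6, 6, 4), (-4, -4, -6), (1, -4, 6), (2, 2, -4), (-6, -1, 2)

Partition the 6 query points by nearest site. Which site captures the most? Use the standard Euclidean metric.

Vega

(-5, 4, -2) — d² to each: Indus:118, Delta:173, Vega:29, Rigel:1, Ursa:30 → nearest is Rigel
(-6, 6, 4) — d² to each: Indus:195, Delta:212, Vega:38, Rigel:44, Ursa:101 → nearest is Vega
(-4, -4, -6) — d² to each: Indus:51, Delta:168, Vega:90, Rigel:80, Ursa:61 → nearest is Indus
(1, -4, 6) — d² to each: Indus:50, Delta:45, Vega:57, Rigel:153, Ursa:118 → nearest is Delta
(2, 2, -4) — d² to each: Indus:59, Delta:68, Vega:62, Rigel:44, Ursa:5 → nearest is Ursa
(-6, -1, 2) — d² to each: Indus:74, Delta:145, Vega:13, Rigel:45, Ursa:70 → nearest is Vega
Tally — Indus:1, Delta:1, Vega:2, Rigel:1, Ursa:1. Vega captures the most (2).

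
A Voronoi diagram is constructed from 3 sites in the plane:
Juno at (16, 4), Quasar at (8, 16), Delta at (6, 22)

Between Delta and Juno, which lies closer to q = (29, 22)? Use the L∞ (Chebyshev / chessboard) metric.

Juno

d(q, Delta) = max(23, 0) = 23
d(q, Juno) = max(13, 18) = 18
23 > 18, so Juno is closer.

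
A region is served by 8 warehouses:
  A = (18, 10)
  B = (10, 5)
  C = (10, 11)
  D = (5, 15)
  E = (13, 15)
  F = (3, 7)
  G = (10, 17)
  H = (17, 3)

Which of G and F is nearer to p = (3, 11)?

F

Compare squared distances:
|pG|² = (3−10)² + (11−17)² = 49 + 36 = 85
|pF|² = (3−3)² + (11−7)² = 0 + 16 = 16
85 > 16, so F is closer.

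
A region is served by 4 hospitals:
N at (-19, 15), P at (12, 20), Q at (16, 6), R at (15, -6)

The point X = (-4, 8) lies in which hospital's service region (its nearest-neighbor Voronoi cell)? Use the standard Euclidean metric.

Compare squared distances (the ordering matches that of the actual distances):
|XN|² = (-4−(-19))² + (8−15)² = 225 + 49 = 274
|XP|² = (-4−12)² + (8−20)² = 256 + 144 = 400
|XQ|² = (-4−16)² + (8−6)² = 400 + 4 = 404
|XR|² = (-4−15)² + (8−(-6))² = 361 + 196 = 557
The smallest is to N, so X lies in the Voronoi region of N.

N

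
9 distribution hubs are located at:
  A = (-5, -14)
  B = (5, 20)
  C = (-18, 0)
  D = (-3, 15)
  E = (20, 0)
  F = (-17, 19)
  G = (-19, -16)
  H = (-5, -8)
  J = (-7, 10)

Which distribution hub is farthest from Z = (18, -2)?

Compare squared distances (the ordering matches that of the actual distances):
|ZA|² = (18−(-5))² + (-2−(-14))² = 529 + 144 = 673
|ZB|² = (18−5)² + (-2−20)² = 169 + 484 = 653
|ZC|² = (18−(-18))² + (-2−0)² = 1296 + 4 = 1300
|ZD|² = (18−(-3))² + (-2−15)² = 441 + 289 = 730
|ZE|² = (18−20)² + (-2−0)² = 4 + 4 = 8
|ZF|² = (18−(-17))² + (-2−19)² = 1225 + 441 = 1666
|ZG|² = (18−(-19))² + (-2−(-16))² = 1369 + 196 = 1565
|ZH|² = (18−(-5))² + (-2−(-8))² = 529 + 36 = 565
|ZJ|² = (18−(-7))² + (-2−10)² = 625 + 144 = 769
The largest is to F.

F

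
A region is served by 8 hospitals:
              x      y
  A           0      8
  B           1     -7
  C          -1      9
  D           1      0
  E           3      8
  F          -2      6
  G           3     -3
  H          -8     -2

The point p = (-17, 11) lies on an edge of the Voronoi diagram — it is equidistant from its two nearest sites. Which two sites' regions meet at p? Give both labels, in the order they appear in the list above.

F and H

Squared distances from p to each site:
|pA|² = (-17−0)² + (11−8)² = 289 + 9 = 298
|pB|² = (-17−1)² + (11−(-7))² = 324 + 324 = 648
|pC|² = (-17−(-1))² + (11−9)² = 256 + 4 = 260
|pD|² = (-17−1)² + (11−0)² = 324 + 121 = 445
|pE|² = (-17−3)² + (11−8)² = 400 + 9 = 409
|pF|² = (-17−(-2))² + (11−6)² = 225 + 25 = 250
|pG|² = (-17−3)² + (11−(-3))² = 400 + 196 = 596
|pH|² = (-17−(-8))² + (11−(-2))² = 81 + 169 = 250
p is equidistant from F and H (both at squared distance 250), and every other site is strictly farther — so p lies on the F–H Voronoi edge.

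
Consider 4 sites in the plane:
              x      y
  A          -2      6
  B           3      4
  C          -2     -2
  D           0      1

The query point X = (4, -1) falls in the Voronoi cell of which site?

D

Since √ is increasing, it suffices to compare squared distances:
|XA|² = (4−(-2))² + (-1−6)² = 36 + 49 = 85
|XB|² = (4−3)² + (-1−4)² = 1 + 25 = 26
|XC|² = (4−(-2))² + (-1−(-2))² = 36 + 1 = 37
|XD|² = (4−0)² + (-1−1)² = 16 + 4 = 20
The smallest is to D, so X lies in the Voronoi region of D.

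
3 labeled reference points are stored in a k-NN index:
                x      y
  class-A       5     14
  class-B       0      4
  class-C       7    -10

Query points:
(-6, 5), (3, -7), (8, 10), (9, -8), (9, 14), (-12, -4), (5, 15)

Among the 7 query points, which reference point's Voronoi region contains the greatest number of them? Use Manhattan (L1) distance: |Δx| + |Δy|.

(-6, 5) — d to each: class-A:20, class-B:7, class-C:28 → nearest is class-B
(3, -7) — d to each: class-A:23, class-B:14, class-C:7 → nearest is class-C
(8, 10) — d to each: class-A:7, class-B:14, class-C:21 → nearest is class-A
(9, -8) — d to each: class-A:26, class-B:21, class-C:4 → nearest is class-C
(9, 14) — d to each: class-A:4, class-B:19, class-C:26 → nearest is class-A
(-12, -4) — d to each: class-A:35, class-B:20, class-C:25 → nearest is class-B
(5, 15) — d to each: class-A:1, class-B:16, class-C:27 → nearest is class-A
Tally — class-A:3, class-B:2, class-C:2. class-A captures the most (3).

class-A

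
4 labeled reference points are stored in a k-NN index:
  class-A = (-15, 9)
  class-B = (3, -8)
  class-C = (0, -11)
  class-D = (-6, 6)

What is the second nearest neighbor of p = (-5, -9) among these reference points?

class-B

Squared Euclidean distances:
d²(p, class-A) = 100 + 324 = 424
d²(p, class-B) = 64 + 1 = 65
d²(p, class-C) = 25 + 4 = 29
d²(p, class-D) = 1 + 225 = 226
Sorted ascending: class-C, class-B, class-D, … — the second-nearest is class-B.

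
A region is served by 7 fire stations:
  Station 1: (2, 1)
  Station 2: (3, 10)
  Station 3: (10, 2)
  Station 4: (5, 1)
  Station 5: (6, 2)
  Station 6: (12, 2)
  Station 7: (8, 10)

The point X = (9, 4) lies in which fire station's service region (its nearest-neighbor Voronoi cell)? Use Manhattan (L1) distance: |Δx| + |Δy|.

d(X, Station 1) = 7 + 3 = 10
d(X, Station 2) = 6 + 6 = 12
d(X, Station 3) = 1 + 2 = 3
d(X, Station 4) = 4 + 3 = 7
d(X, Station 5) = 3 + 2 = 5
d(X, Station 6) = 3 + 2 = 5
d(X, Station 7) = 1 + 6 = 7
Station 3 is nearest.

Station 3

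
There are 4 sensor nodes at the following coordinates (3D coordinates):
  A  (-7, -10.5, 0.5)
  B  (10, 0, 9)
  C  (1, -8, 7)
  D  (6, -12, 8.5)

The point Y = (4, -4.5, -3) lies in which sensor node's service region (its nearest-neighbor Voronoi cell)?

C

Compare squared distances (the ordering matches that of the actual distances):
|YA|² = (4−(-7))² + (-4.5−(-10.5))² + (-3−0.5)² = 121 + 36 + 12.25 = 169.25
|YB|² = (4−10)² + (-4.5−0)² + (-3−9)² = 36 + 20.25 + 144 = 200.25
|YC|² = (4−1)² + (-4.5−(-8))² + (-3−7)² = 9 + 12.25 + 100 = 121.25
|YD|² = (4−6)² + (-4.5−(-12))² + (-3−8.5)² = 4 + 56.25 + 132.25 = 192.5
Minimum is at C.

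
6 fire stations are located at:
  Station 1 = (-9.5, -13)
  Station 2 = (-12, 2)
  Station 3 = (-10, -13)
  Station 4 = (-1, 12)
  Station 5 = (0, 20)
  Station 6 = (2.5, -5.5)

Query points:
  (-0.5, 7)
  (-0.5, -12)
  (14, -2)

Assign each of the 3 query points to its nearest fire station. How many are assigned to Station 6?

2

(-0.5, 7) — d² to each: Station 1:481, Station 2:157.25, Station 3:490.25, Station 4:25.25, Station 5:169.25, Station 6:165.25 → nearest is Station 4
(-0.5, -12) — d² to each: Station 1:82, Station 2:328.25, Station 3:91.25, Station 4:576.25, Station 5:1024.25, Station 6:51.25 → nearest is Station 6
(14, -2) — d² to each: Station 1:673.25, Station 2:692, Station 3:697, Station 4:421, Station 5:680, Station 6:144.5 → nearest is Station 6
2 of the 3 points have Station 6 as nearest.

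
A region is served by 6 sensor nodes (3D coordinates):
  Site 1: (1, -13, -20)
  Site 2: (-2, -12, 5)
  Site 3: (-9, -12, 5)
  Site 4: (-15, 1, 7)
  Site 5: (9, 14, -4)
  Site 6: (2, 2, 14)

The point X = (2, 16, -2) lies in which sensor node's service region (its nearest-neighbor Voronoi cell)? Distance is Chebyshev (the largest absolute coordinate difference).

Site 5

d(X, Site 1) = max(1, 29, 18) = 29
d(X, Site 2) = max(4, 28, 7) = 28
d(X, Site 3) = max(11, 28, 7) = 28
d(X, Site 4) = max(17, 15, 9) = 17
d(X, Site 5) = max(7, 2, 2) = 7
d(X, Site 6) = max(0, 14, 16) = 16
The smallest is to Site 5, so X lies in the Voronoi region of Site 5.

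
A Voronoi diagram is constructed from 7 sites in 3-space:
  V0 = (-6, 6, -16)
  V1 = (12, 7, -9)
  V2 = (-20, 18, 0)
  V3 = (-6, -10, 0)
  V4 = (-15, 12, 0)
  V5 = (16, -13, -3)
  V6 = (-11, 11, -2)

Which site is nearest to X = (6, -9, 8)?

Squared Euclidean distances:
|XV0|² = (6−(-6))² + (-9−6)² + (8−(-16))² = 144 + 225 + 576 = 945
|XV1|² = (6−12)² + (-9−7)² + (8−(-9))² = 36 + 256 + 289 = 581
|XV2|² = (6−(-20))² + (-9−18)² + (8−0)² = 676 + 729 + 64 = 1469
|XV3|² = (6−(-6))² + (-9−(-10))² + (8−0)² = 144 + 1 + 64 = 209
|XV4|² = (6−(-15))² + (-9−12)² + (8−0)² = 441 + 441 + 64 = 946
|XV5|² = (6−16)² + (-9−(-13))² + (8−(-3))² = 100 + 16 + 121 = 237
|XV6|² = (6−(-11))² + (-9−11)² + (8−(-2))² = 289 + 400 + 100 = 789
Minimum is at V3.

V3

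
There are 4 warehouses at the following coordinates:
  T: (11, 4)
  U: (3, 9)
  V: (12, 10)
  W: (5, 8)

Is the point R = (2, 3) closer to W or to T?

Compare squared distances:
|RW|² = (2−5)² + (3−8)² = 9 + 25 = 34
|RT|² = (2−11)² + (3−4)² = 81 + 1 = 82
34 < 82, so W is closer.

W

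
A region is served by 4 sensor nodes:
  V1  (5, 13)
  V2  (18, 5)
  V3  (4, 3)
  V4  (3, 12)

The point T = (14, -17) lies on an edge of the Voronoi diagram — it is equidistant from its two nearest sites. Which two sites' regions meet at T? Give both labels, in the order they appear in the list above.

Squared distances from T to each site:
|TV1|² = (14−5)² + (-17−13)² = 81 + 900 = 981
|TV2|² = (14−18)² + (-17−5)² = 16 + 484 = 500
|TV3|² = (14−4)² + (-17−3)² = 100 + 400 = 500
|TV4|² = (14−3)² + (-17−12)² = 121 + 841 = 962
T is equidistant from V2 and V3 (both at squared distance 500), and every other site is strictly farther — so T lies on the V2–V3 Voronoi edge.

V2 and V3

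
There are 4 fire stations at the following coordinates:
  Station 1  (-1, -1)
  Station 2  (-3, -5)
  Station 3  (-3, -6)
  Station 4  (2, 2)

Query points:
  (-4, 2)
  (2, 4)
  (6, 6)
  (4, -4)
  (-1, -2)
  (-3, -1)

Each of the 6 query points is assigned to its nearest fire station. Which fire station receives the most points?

Station 1

(-4, 2) — d² to each: Station 1:18, Station 2:50, Station 3:65, Station 4:36 → nearest is Station 1
(2, 4) — d² to each: Station 1:34, Station 2:106, Station 3:125, Station 4:4 → nearest is Station 4
(6, 6) — d² to each: Station 1:98, Station 2:202, Station 3:225, Station 4:32 → nearest is Station 4
(4, -4) — d² to each: Station 1:34, Station 2:50, Station 3:53, Station 4:40 → nearest is Station 1
(-1, -2) — d² to each: Station 1:1, Station 2:13, Station 3:20, Station 4:25 → nearest is Station 1
(-3, -1) — d² to each: Station 1:4, Station 2:16, Station 3:25, Station 4:34 → nearest is Station 1
Tally — Station 1:4, Station 4:2. Station 1 captures the most (4).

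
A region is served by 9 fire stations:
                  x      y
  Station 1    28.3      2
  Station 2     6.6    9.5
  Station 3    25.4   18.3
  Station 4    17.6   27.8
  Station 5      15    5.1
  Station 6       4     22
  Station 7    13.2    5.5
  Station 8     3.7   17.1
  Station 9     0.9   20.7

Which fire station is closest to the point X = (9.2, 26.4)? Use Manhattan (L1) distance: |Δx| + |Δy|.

d(X, Station 1) = |9.2−28.3| + |26.4−2| = 19.1 + 24.4 = 43.5
d(X, Station 2) = |9.2−6.6| + |26.4−9.5| = 2.6 + 16.9 = 19.5
d(X, Station 3) = |9.2−25.4| + |26.4−18.3| = 16.2 + 8.1 = 24.3
d(X, Station 4) = |9.2−17.6| + |26.4−27.8| = 8.4 + 1.4 = 9.8
d(X, Station 5) = |9.2−15| + |26.4−5.1| = 5.8 + 21.3 = 27.1
d(X, Station 6) = |9.2−4| + |26.4−22| = 5.2 + 4.4 = 9.6
d(X, Station 7) = |9.2−13.2| + |26.4−5.5| = 4 + 20.9 = 24.9
d(X, Station 8) = |9.2−3.7| + |26.4−17.1| = 5.5 + 9.3 = 14.8
d(X, Station 9) = |9.2−0.9| + |26.4−20.7| = 8.3 + 5.7 = 14
Station 6 is nearest.

Station 6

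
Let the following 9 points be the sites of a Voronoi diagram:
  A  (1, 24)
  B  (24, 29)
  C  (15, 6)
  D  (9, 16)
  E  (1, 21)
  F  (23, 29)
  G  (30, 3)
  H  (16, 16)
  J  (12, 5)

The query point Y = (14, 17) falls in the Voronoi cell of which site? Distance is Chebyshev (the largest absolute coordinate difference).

d(Y,A) = max(13, 7) = 13
d(Y,B) = max(10, 12) = 12
d(Y,C) = max(1, 11) = 11
d(Y,D) = max(5, 1) = 5
d(Y,E) = max(13, 4) = 13
d(Y,F) = max(9, 12) = 12
d(Y,G) = max(16, 14) = 16
d(Y,H) = max(2, 1) = 2
d(Y,J) = max(2, 12) = 12
Minimum is at H.

H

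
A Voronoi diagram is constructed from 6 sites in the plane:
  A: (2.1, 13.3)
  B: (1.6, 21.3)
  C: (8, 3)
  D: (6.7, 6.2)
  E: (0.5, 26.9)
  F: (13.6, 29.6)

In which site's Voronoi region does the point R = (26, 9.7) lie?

Compare squared distances (the ordering matches that of the actual distances):
|RA|² = (26−2.1)² + (9.7−13.3)² = 571.21 + 12.96 = 584.17
|RB|² = (26−1.6)² + (9.7−21.3)² = 595.36 + 134.56 = 729.92
|RC|² = (26−8)² + (9.7−3)² = 324 + 44.89 = 368.89
|RD|² = (26−6.7)² + (9.7−6.2)² = 372.49 + 12.25 = 384.74
|RE|² = (26−0.5)² + (9.7−26.9)² = 650.25 + 295.84 = 946.09
|RF|² = (26−13.6)² + (9.7−29.6)² = 153.76 + 396.01 = 549.77
Minimum is at C.

C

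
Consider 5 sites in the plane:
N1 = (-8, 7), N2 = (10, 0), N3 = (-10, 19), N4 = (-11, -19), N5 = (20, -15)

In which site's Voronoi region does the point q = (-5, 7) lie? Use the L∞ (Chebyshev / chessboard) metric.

N1

d(q,N1) = max(3, 0) = 3
d(q,N2) = max(15, 7) = 15
d(q,N3) = max(5, 12) = 12
d(q,N4) = max(6, 26) = 26
d(q,N5) = max(25, 22) = 25
N1 is nearest.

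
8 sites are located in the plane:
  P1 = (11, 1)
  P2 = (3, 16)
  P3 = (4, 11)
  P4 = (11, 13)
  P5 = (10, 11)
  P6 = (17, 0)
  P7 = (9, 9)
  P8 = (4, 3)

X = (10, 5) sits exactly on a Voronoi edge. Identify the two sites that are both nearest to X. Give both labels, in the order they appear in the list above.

Squared distances from X to each site:
|XP1|² = 1 + 16 = 17
|XP2|² = 49 + 121 = 170
|XP3|² = 36 + 36 = 72
|XP4|² = 1 + 64 = 65
|XP5|² = 0 + 36 = 36
|XP6|² = 49 + 25 = 74
|XP7|² = 1 + 16 = 17
|XP8|² = 36 + 4 = 40
X is equidistant from P1 and P7 (both at squared distance 17), and every other site is strictly farther — so X lies on the P1–P7 Voronoi edge.

P1 and P7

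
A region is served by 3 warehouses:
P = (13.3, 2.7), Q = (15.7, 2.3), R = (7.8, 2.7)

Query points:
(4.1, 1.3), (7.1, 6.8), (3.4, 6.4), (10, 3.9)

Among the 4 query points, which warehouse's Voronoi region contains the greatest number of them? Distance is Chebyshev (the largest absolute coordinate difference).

R

(4.1, 1.3) — d to each: P:9.2, Q:11.6, R:3.7 → nearest is R
(7.1, 6.8) — d to each: P:6.2, Q:8.6, R:4.1 → nearest is R
(3.4, 6.4) — d to each: P:9.9, Q:12.3, R:4.4 → nearest is R
(10, 3.9) — d to each: P:3.3, Q:5.7, R:2.2 → nearest is R
Tally — R:4. R captures the most (4).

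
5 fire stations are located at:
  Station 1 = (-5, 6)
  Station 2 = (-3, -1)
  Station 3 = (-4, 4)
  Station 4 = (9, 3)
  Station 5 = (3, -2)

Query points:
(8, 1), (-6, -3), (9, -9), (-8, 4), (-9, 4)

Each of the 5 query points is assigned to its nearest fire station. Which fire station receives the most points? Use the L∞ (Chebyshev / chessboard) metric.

(8, 1) — d to each: Station 1:13, Station 2:11, Station 3:12, Station 4:2, Station 5:5 → nearest is Station 4
(-6, -3) — d to each: Station 1:9, Station 2:3, Station 3:7, Station 4:15, Station 5:9 → nearest is Station 2
(9, -9) — d to each: Station 1:15, Station 2:12, Station 3:13, Station 4:12, Station 5:7 → nearest is Station 5
(-8, 4) — d to each: Station 1:3, Station 2:5, Station 3:4, Station 4:17, Station 5:11 → nearest is Station 1
(-9, 4) — d to each: Station 1:4, Station 2:6, Station 3:5, Station 4:18, Station 5:12 → nearest is Station 1
Tally — Station 1:2, Station 2:1, Station 4:1, Station 5:1. Station 1 captures the most (2).

Station 1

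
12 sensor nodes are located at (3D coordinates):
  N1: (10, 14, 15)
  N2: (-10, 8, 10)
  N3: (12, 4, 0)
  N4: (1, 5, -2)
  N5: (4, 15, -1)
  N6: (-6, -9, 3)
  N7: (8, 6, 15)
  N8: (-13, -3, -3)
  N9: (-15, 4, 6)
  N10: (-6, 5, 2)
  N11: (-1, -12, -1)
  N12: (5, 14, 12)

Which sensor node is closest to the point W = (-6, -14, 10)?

Since √ is increasing, it suffices to compare squared distances:
|WN1|² = 256 + 784 + 25 = 1065
|WN2|² = 16 + 484 + 0 = 500
|WN3|² = 324 + 324 + 100 = 748
|WN4|² = 49 + 361 + 144 = 554
|WN5|² = 100 + 841 + 121 = 1062
|WN6|² = 0 + 25 + 49 = 74
|WN7|² = 196 + 400 + 25 = 621
|WN8|² = 49 + 121 + 169 = 339
|WN9|² = 81 + 324 + 16 = 421
d²(W, N10) = 0 + 361 + 64 = 425
d²(W, N11) = 25 + 4 + 121 = 150
d²(W, N12) = 121 + 784 + 4 = 909
The smallest is to N6, so W lies in the Voronoi region of N6.

N6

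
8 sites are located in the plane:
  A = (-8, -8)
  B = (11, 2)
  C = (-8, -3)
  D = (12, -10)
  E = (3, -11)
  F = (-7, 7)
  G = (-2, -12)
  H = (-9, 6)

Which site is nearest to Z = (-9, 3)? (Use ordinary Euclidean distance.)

Squared Euclidean distances:
|ZA|² = (-9−(-8))² + (3−(-8))² = 1 + 121 = 122
|ZB|² = (-9−11)² + (3−2)² = 400 + 1 = 401
|ZC|² = (-9−(-8))² + (3−(-3))² = 1 + 36 = 37
|ZD|² = (-9−12)² + (3−(-10))² = 441 + 169 = 610
|ZE|² = (-9−3)² + (3−(-11))² = 144 + 196 = 340
|ZF|² = (-9−(-7))² + (3−7)² = 4 + 16 = 20
|ZG|² = (-9−(-2))² + (3−(-12))² = 49 + 225 = 274
|ZH|² = (-9−(-9))² + (3−6)² = 0 + 9 = 9
Minimum is at H.

H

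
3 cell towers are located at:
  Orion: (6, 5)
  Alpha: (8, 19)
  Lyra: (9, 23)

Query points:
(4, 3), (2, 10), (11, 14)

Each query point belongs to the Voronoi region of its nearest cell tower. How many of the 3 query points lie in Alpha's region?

1

(4, 3) — d² to each: Orion:8, Alpha:272, Lyra:425 → nearest is Orion
(2, 10) — d² to each: Orion:41, Alpha:117, Lyra:218 → nearest is Orion
(11, 14) — d² to each: Orion:106, Alpha:34, Lyra:85 → nearest is Alpha
1 of the 3 points has Alpha as nearest.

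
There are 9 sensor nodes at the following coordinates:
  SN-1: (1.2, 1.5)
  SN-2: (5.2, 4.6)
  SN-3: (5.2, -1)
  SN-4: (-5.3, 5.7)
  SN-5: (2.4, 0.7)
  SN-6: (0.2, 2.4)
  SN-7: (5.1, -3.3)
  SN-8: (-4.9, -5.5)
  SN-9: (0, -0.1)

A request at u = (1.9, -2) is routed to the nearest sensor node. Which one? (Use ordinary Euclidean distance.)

Since √ is increasing, it suffices to compare squared distances:
d²(u, SN-1) = 0.49 + 12.25 = 12.74
d²(u, SN-2) = 10.89 + 43.56 = 54.45
d²(u, SN-3) = 10.89 + 1 = 11.89
d²(u, SN-4) = 51.84 + 59.29 = 111.13
d²(u, SN-5) = 0.25 + 7.29 = 7.54
d²(u, SN-6) = 2.89 + 19.36 = 22.25
d²(u, SN-7) = 10.24 + 1.69 = 11.93
d²(u, SN-8) = 46.24 + 12.25 = 58.49
d²(u, SN-9) = 3.61 + 3.61 = 7.22
Minimum is at SN-9.

SN-9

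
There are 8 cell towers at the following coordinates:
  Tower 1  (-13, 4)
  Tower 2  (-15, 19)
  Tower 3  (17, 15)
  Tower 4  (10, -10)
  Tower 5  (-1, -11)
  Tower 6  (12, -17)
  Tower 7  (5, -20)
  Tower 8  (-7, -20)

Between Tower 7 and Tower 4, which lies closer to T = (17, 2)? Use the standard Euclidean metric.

Tower 4

Compare squared distances:
d²(T, Tower 7) = (17−5)² + (2−(-20))² = 144 + 484 = 628
d²(T, Tower 4) = (17−10)² + (2−(-10))² = 49 + 144 = 193
628 > 193, so Tower 4 is closer.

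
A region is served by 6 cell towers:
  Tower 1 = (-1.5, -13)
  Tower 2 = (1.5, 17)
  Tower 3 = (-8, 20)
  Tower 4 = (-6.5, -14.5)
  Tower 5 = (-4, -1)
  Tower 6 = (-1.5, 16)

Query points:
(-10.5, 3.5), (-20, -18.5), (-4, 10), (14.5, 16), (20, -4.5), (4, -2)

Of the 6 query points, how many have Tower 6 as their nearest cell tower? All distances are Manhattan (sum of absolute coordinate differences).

(-10.5, 3.5) — d to each: Tower 1:25.5, Tower 2:25.5, Tower 3:19, Tower 4:22, Tower 5:11, Tower 6:21.5 → nearest is Tower 5
(-20, -18.5) — d to each: Tower 1:24, Tower 2:57, Tower 3:50.5, Tower 4:17.5, Tower 5:33.5, Tower 6:53 → nearest is Tower 4
(-4, 10) — d to each: Tower 1:25.5, Tower 2:12.5, Tower 3:14, Tower 4:27, Tower 5:11, Tower 6:8.5 → nearest is Tower 6
(14.5, 16) — d to each: Tower 1:45, Tower 2:14, Tower 3:26.5, Tower 4:51.5, Tower 5:35.5, Tower 6:16 → nearest is Tower 2
(20, -4.5) — d to each: Tower 1:30, Tower 2:40, Tower 3:52.5, Tower 4:36.5, Tower 5:27.5, Tower 6:42 → nearest is Tower 5
(4, -2) — d to each: Tower 1:16.5, Tower 2:21.5, Tower 3:34, Tower 4:23, Tower 5:9, Tower 6:23.5 → nearest is Tower 5
1 of the 6 points has Tower 6 as nearest.

1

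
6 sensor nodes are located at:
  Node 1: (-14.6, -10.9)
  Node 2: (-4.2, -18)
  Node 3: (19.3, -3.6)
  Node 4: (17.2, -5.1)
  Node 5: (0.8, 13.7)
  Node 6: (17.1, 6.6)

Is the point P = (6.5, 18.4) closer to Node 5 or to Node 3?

Compare squared distances:
d²(P, Node 5) = (6.5−0.8)² + (18.4−13.7)² = 32.49 + 22.09 = 54.58
d²(P, Node 3) = (6.5−19.3)² + (18.4−(-3.6))² = 163.84 + 484 = 647.84
54.58 < 647.84, so Node 5 is closer.

Node 5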